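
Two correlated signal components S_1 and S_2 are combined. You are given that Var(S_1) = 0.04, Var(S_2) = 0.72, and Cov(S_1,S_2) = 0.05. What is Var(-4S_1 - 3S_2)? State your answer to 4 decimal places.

Var(-4S_1 - 3S_2) = (-4)²·Var(S_1) + (-3)²·Var(S_2) + 2·(-4)·(-3)·Cov(S_1,S_2)
= 16·0.04 + 9·0.72 + 24·0.05 = 8.32

8.3200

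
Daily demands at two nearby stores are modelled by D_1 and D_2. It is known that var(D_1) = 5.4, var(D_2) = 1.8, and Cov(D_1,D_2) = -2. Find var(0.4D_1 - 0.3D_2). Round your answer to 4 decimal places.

1.5060

var(0.4D_1 - 0.3D_2) = (0.4)²·var(D_1) + (-0.3)²·var(D_2) + 2·(0.4)·(-0.3)·Cov(D_1,D_2)
= 0.16·5.4 + 0.09·1.8 + -0.24·-2 = 1.506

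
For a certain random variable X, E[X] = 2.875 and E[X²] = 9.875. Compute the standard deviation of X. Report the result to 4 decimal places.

Var(X) = 9.875 − (2.875)² = 1.609375
σ(X) = √1.609375 ≈ 1.2686

1.2686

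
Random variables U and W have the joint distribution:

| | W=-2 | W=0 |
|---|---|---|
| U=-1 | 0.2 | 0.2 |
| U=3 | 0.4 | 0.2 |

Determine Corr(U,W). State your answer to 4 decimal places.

-0.1667

E[U] = 1.4,  E[W] = -1.2
E[UW] = -2
Cov(U,W) = E[UW] − E[U]E[W] = -2 − (1.4)(-1.2) = -0.32
Var(U) = 3.84,  Var(W) = 0.96
ρ = -0.32 / √(3.84·0.96) ≈ -0.1667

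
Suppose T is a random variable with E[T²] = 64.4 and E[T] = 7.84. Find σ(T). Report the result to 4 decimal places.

1.7130

V(T) = 64.4 − (7.84)² = 2.9344
σ(T) = √2.9344 ≈ 1.7130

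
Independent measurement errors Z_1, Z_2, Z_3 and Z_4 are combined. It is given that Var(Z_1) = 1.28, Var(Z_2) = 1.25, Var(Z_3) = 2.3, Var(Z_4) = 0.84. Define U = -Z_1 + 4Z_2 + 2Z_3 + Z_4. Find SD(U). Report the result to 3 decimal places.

By independence, Var(U) = (-1)²Var(Z_1) + (4)²Var(Z_2) + (2)²Var(Z_3) + (1)²Var(Z_4)
= (-1)²·1.28 + (4)²·1.25 + (2)²·2.3 + (1)²·0.84 = 31.32
SD(U) = √31.32 ≈ 5.596

5.596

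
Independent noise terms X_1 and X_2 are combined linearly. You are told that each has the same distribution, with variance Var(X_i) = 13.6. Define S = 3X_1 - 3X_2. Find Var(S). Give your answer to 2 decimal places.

By independence, Var(S) = (3)²Var(X_1) + (-3)²Var(X_2)
= (3)²·13.6 + (-3)²·13.6 = 244.8

244.80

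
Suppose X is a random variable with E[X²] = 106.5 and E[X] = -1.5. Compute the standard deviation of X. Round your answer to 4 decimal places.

10.2103

Var(X) = 106.5 − (-1.5)² = 104.25
sd(X) = √104.25 ≈ 10.2103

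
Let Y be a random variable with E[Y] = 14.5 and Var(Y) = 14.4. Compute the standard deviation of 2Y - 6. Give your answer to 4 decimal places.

Var(2Y - 6) = (2)²·14.4 = 57.6
SD(2Y - 6) = √57.6 ≈ 7.5895

7.5895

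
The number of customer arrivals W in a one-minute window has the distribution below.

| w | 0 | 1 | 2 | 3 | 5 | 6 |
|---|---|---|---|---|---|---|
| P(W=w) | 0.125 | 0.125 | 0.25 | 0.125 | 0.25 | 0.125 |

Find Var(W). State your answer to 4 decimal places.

E[W] = (0)(0.125) + (1)(0.125) + (2)(0.25) + (3)(0.125) + (5)(0.25) + (6)(0.125) = 3
E[W²] = (0)²(0.125) + (1)²(0.125) + (2)²(0.25) + (3)²(0.125) + (5)²(0.25) + (6)²(0.125) = 13
Var(W) = E[W²] − (E[W])² = 13 − (3)² = 4

4.0000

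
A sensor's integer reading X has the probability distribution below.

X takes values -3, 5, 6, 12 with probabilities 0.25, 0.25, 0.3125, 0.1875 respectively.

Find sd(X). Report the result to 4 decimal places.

5.0358

E[X] = (-3)(0.25) + (5)(0.25) + (6)(0.3125) + (12)(0.1875) = 4.625
E[X²] = (-3)²(0.25) + (5)²(0.25) + (6)²(0.3125) + (12)²(0.1875) = 46.75
var(X) = E[X²] − (E[X])² = 46.75 − (4.625)² = 25.359375
sd(X) = √25.359375 ≈ 5.0358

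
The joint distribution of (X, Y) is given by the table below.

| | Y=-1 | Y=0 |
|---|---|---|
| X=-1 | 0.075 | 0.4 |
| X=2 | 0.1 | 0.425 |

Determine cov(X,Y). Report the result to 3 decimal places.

E[X] = 0.575,  E[Y] = -0.175
E[XY] = -0.125
cov(X,Y) = E[XY] − E[X]E[Y] = -0.125 − (0.575)(-0.175) = -0.024375

-0.024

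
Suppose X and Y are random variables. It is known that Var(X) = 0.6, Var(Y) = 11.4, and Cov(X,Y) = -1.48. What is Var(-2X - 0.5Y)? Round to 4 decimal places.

2.2900

Var(-2X - 0.5Y) = (-2)²·Var(X) + (-0.5)²·Var(Y) + 2·(-2)·(-0.5)·Cov(X,Y)
= 4·0.6 + 0.25·11.4 + 2·-1.48 = 2.29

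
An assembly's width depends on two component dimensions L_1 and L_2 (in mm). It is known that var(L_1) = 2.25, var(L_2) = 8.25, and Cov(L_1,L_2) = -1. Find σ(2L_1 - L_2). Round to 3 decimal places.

var(2L_1 - L_2) = (2)²·var(L_1) + (-1)²·var(L_2) + 2·(2)·(-1)·Cov(L_1,L_2)
= 4·2.25 + 1·8.25 + -4·-1 = 21.25
σ(2L_1 - L_2) = √21.25 ≈ 4.610

4.610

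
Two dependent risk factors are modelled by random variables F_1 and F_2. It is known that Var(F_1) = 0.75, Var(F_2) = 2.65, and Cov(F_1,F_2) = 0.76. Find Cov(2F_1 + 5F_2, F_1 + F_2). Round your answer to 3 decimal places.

20.070

Cov(2F_1 + 5F_2, F_1 + F_2) = (2)(1)Var(F_1) + (5)(1)Var(F_2) + [(2)(1) + (5)(1)]Cov(F_1,F_2)
= 2·0.75 + 5·2.65 + 7·0.76 = 20.07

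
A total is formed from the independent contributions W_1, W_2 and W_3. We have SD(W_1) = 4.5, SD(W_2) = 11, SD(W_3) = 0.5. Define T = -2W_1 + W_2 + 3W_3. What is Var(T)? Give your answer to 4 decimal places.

Var(W_1) = 20.25, Var(W_2) = 121, Var(W_3) = 0.25
By independence, Var(T) = (-2)²Var(W_1) + (1)²Var(W_2) + (3)²Var(W_3)
= (-2)²·20.25 + (1)²·121 + (3)²·0.25 = 204.25

204.2500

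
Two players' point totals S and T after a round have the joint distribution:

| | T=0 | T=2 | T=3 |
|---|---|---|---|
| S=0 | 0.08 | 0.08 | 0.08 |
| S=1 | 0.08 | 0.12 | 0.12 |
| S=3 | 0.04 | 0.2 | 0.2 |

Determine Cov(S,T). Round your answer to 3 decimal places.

0.320

E[S] = 1.64,  E[T] = 2
E[ST] = 3.6
Cov(S,T) = E[ST] − E[S]E[T] = 3.6 − (1.64)(2) = 0.32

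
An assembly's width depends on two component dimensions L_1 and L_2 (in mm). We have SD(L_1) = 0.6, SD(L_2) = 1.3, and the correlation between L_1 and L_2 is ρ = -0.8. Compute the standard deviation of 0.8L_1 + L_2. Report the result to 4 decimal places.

0.9602

var(L_1) = (0.6)² = 0.36;  var(L_2) = (1.3)² = 1.69
Cov(L_1,L_2) = ρ·SD(L_1)·SD(L_2) = -0.8·0.6·1.3 = -0.624
var(0.8L_1 + L_2) = (0.8)²·var(L_1) + (1)²·var(L_2) + 2·(0.8)·(1)·Cov(L_1,L_2)
= 0.64·0.36 + 1·1.69 + 1.6·-0.624 = 0.922
SD(0.8L_1 + L_2) = √0.922 ≈ 0.9602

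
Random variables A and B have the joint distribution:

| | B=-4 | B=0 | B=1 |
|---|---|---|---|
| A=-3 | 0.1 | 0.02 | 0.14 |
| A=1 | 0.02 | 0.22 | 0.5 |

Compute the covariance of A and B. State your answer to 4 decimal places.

1.2064

E[A] = -0.04,  E[B] = 0.16
E[AB] = 1.2
cov(A,B) = E[AB] − E[A]E[B] = 1.2 − (-0.04)(0.16) = 1.2064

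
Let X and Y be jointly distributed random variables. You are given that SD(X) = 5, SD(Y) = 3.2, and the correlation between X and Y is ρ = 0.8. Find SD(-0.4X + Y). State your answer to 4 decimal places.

2.0000

V(X) = (5)² = 25;  V(Y) = (3.2)² = 10.24
cov(X,Y) = ρ·SD(X)·SD(Y) = 0.8·5·3.2 = 12.8
V(-0.4X + Y) = (-0.4)²·V(X) + (1)²·V(Y) + 2·(-0.4)·(1)·cov(X,Y)
= 0.16·25 + 1·10.24 + -0.8·12.8 = 4
SD(-0.4X + Y) = √4 ≈ 2.0000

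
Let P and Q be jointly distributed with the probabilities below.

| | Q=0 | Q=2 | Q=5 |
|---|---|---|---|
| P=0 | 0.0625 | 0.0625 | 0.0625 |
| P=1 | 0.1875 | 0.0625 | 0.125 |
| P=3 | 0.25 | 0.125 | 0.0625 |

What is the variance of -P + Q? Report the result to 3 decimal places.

E[P] = 1.6875,  E[Q] = 1.75,  E[PQ] = 2.4375
var(P) = 4.3125 − (1.6875)² = 1.46484375;  var(Q) = 7.25 − (1.75)² = 4.1875
Cov(P,Q) = 2.4375 − (1.6875)(1.75) = -0.515625
var(-P + Q) = (-1)²·1.46484375 + (1)²·4.1875 + 2·(-1)·(1)·-0.515625 = 6.68359375

6.684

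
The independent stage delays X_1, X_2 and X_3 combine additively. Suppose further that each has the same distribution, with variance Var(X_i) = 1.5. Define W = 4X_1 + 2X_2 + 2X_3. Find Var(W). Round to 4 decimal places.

By independence, Var(W) = (4)²Var(X_1) + (2)²Var(X_2) + (2)²Var(X_3)
= (4)²·1.5 + (2)²·1.5 + (2)²·1.5 = 36

36.0000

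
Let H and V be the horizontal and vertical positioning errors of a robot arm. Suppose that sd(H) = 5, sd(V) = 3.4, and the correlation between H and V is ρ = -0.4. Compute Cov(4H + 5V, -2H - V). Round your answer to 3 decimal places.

-162.600

Var(H) = (5)² = 25;  Var(V) = (3.4)² = 11.56
Cov(H,V) = ρ·sd(H)·sd(V) = -0.4·5·3.4 = -6.8
Cov(4H + 5V, -2H - V) = (4)(-2)Var(H) + (5)(-1)Var(V) + [(4)(-1) + (5)(-2)]Cov(H,V)
= -8·25 + -5·11.56 + -14·-6.8 = -162.6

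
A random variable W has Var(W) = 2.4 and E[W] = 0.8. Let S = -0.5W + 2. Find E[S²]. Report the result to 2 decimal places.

3.16

E[-0.5W + 2] = -0.5·0.8 + 2 = 1.6
Var(-0.5W + 2) = (-0.5)²·2.4 = 0.6
E[S²] = Var(S) + (E[S])² = 0.6 + (1.6)² = 3.16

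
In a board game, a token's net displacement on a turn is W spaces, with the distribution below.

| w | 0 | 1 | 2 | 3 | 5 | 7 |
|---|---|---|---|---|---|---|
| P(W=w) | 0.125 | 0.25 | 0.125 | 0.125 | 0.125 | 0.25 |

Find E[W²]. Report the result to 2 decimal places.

E[W²] = (0)²(0.125) + (1)²(0.25) + (2)²(0.125) + (3)²(0.125) + (5)²(0.125) + (7)²(0.25) = 17.25

17.25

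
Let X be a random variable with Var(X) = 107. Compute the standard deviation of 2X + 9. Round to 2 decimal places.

Var(2X + 9) = (2)²·107 = 428
σ(2X + 9) = √428 ≈ 20.69

20.69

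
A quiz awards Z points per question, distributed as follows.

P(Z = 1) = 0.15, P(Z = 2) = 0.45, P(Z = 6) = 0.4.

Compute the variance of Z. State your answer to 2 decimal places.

4.45

E[Z] = (1)(0.15) + (2)(0.45) + (6)(0.4) = 3.45
E[Z²] = (1)²(0.15) + (2)²(0.45) + (6)²(0.4) = 16.35
Var(Z) = E[Z²] − (E[Z])² = 16.35 − (3.45)² = 4.4475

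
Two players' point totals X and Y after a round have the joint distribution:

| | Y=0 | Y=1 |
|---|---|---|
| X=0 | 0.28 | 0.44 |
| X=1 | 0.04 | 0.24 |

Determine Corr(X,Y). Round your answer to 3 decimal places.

0.237

E[X] = 0.28,  E[Y] = 0.68
E[XY] = 0.24
Cov(X,Y) = E[XY] − E[X]E[Y] = 0.24 − (0.28)(0.68) = 0.0496
var(X) = 0.2016,  var(Y) = 0.2176
ρ = 0.0496 / √(0.2016·0.2176) ≈ 0.237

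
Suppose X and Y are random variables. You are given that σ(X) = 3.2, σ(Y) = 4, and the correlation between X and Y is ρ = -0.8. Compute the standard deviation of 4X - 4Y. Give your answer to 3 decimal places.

Var(X) = (3.2)² = 10.24;  Var(Y) = (4)² = 16
cov(X,Y) = ρ·σ(X)·σ(Y) = -0.8·3.2·4 = -10.24
Var(4X - 4Y) = (4)²·Var(X) + (-4)²·Var(Y) + 2·(4)·(-4)·cov(X,Y)
= 16·10.24 + 16·16 + -32·-10.24 = 747.52
σ(4X - 4Y) = √747.52 ≈ 27.341

27.341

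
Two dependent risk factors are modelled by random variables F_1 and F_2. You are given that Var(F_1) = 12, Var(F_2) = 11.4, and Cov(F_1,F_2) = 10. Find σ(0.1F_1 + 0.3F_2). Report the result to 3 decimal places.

Var(0.1F_1 + 0.3F_2) = (0.1)²·Var(F_1) + (0.3)²·Var(F_2) + 2·(0.1)·(0.3)·Cov(F_1,F_2)
= 0.01·12 + 0.09·11.4 + 0.06·10 = 1.746
σ(0.1F_1 + 0.3F_2) = √1.746 ≈ 1.321

1.321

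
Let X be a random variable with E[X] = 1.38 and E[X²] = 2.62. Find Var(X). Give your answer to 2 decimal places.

0.72

Var(X) = 2.62 − (1.38)² = 0.7156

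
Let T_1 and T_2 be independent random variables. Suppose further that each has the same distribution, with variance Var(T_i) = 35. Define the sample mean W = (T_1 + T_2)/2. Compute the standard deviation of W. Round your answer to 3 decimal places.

4.183

By independence, Var(W) = (0.5)²Var(T_1) + (0.5)²Var(T_2)
= (0.5)²·35 + (0.5)²·35 = 17.5
SD(W) = √17.5 ≈ 4.183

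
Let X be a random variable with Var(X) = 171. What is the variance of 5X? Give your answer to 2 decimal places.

4275.00

Var(5X) = (5)²·Var(X) = 25·171 = 4275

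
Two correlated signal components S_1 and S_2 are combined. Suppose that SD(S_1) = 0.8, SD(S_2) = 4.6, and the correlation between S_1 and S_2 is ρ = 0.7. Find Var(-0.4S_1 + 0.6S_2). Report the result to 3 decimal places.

Var(S_1) = (0.8)² = 0.64;  Var(S_2) = (4.6)² = 21.16
Cov(S_1,S_2) = ρ·SD(S_1)·SD(S_2) = 0.7·0.8·4.6 = 2.576
Var(-0.4S_1 + 0.6S_2) = (-0.4)²·Var(S_1) + (0.6)²·Var(S_2) + 2·(-0.4)·(0.6)·Cov(S_1,S_2)
= 0.16·0.64 + 0.36·21.16 + -0.48·2.576 = 6.48352

6.484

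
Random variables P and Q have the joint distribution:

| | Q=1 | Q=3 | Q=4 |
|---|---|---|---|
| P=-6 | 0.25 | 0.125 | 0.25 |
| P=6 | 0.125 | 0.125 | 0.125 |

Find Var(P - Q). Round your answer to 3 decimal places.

35.109

E[P] = -1.5,  E[Q] = 2.625,  E[PQ] = -3.75
Var(P) = 36 − (-1.5)² = 33.75;  Var(Q) = 8.625 − (2.625)² = 1.734375
Cov(P,Q) = -3.75 − (-1.5)(2.625) = 0.1875
Var(P - Q) = (1)²·33.75 + (-1)²·1.734375 + 2·(1)·(-1)·0.1875 = 35.109375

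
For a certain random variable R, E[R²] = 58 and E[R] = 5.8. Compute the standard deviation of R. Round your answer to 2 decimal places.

4.94

V(R) = 58 − (5.8)² = 24.36
σ(R) = √24.36 ≈ 4.94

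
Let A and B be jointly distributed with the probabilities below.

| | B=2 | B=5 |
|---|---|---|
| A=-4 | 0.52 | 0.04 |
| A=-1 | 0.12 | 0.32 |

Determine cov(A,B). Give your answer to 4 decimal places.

E[A] = -2.68,  E[B] = 3.08
E[AB] = -6.8
cov(A,B) = E[AB] − E[A]E[B] = -6.8 − (-2.68)(3.08) = 1.4544

1.4544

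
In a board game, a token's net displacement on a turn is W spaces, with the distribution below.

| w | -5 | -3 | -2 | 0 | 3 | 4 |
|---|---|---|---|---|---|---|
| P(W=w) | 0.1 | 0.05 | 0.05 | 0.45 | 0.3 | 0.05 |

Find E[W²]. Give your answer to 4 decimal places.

E[W²] = (-5)²(0.1) + (-3)²(0.05) + (-2)²(0.05) + (0)²(0.45) + (3)²(0.3) + (4)²(0.05) = 6.65

6.6500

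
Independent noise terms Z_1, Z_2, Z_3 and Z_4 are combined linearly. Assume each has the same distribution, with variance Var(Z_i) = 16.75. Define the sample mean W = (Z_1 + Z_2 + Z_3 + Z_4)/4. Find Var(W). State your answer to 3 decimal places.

4.188

By independence, Var(W) = (0.25)²Var(Z_1) + (0.25)²Var(Z_2) + (0.25)²Var(Z_3) + (0.25)²Var(Z_4)
= (0.25)²·16.75 + (0.25)²·16.75 + (0.25)²·16.75 + (0.25)²·16.75 = 4.1875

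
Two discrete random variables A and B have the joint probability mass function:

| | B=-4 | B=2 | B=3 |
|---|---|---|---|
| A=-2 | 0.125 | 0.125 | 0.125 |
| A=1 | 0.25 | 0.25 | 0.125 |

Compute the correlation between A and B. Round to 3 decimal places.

-0.083

E[A] = -0.125,  E[B] = 0
E[AB] = -0.375
Cov(A,B) = E[AB] − E[A]E[B] = -0.375 − (-0.125)(0) = -0.375
Var(A) = 2.109375,  Var(B) = 9.75
ρ = -0.375 / √(2.109375·9.75) ≈ -0.083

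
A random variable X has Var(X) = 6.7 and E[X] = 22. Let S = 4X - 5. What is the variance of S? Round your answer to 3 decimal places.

107.200

Var(4X - 5) = (4)²·Var(X) = 16·6.7 = 107.2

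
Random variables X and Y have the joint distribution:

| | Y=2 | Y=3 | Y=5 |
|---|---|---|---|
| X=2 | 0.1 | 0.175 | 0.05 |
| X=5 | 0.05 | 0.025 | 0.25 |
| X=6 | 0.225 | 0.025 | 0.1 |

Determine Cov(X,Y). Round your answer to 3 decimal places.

0.241

E[X] = 4.375,  E[Y] = 3.425
E[XY] = 15.225
Cov(X,Y) = E[XY] − E[X]E[Y] = 15.225 − (4.375)(3.425) = 0.240625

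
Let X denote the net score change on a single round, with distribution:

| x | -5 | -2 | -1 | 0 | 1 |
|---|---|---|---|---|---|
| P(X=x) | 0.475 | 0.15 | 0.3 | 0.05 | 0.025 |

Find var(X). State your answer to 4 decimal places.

E[X] = (-5)(0.475) + (-2)(0.15) + (-1)(0.3) + (0)(0.05) + (1)(0.025) = -2.95
E[X²] = (-5)²(0.475) + (-2)²(0.15) + (-1)²(0.3) + (0)²(0.05) + (1)²(0.025) = 12.8
var(X) = E[X²] − (E[X])² = 12.8 − (-2.95)² = 4.0975

4.0975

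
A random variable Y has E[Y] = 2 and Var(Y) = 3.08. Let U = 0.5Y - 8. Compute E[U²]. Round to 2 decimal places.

E[0.5Y - 8] = 0.5·2 − 8 = -7
Var(0.5Y - 8) = (0.5)²·3.08 = 0.77
E[U²] = Var(U) + (E[U])² = 0.77 + (-7)² = 49.77

49.77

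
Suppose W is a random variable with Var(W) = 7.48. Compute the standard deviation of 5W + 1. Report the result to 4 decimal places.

13.6748

Var(5W + 1) = (5)²·7.48 = 187
SD(5W + 1) = √187 ≈ 13.6748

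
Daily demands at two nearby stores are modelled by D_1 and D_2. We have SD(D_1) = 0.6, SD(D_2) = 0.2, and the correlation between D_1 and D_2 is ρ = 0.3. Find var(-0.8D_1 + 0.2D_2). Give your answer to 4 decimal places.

var(D_1) = (0.6)² = 0.36;  var(D_2) = (0.2)² = 0.04
Cov(D_1,D_2) = ρ·SD(D_1)·SD(D_2) = 0.3·0.6·0.2 = 0.036
var(-0.8D_1 + 0.2D_2) = (-0.8)²·var(D_1) + (0.2)²·var(D_2) + 2·(-0.8)·(0.2)·Cov(D_1,D_2)
= 0.64·0.36 + 0.04·0.04 + -0.32·0.036 = 0.22048

0.2205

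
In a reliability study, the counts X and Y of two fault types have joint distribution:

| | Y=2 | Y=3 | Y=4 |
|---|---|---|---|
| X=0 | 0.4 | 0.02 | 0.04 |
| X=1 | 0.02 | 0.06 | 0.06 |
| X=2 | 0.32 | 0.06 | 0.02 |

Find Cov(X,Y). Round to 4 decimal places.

E[X] = 0.94,  E[Y] = 2.38
E[XY] = 2.26
Cov(X,Y) = E[XY] − E[X]E[Y] = 2.26 − (0.94)(2.38) = 0.0228

0.0228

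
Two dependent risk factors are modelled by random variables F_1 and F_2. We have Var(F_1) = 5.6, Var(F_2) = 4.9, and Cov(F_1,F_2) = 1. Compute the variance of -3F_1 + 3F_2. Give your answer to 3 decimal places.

Var(-3F_1 + 3F_2) = (-3)²·Var(F_1) + (3)²·Var(F_2) + 2·(-3)·(3)·Cov(F_1,F_2)
= 9·5.6 + 9·4.9 + -18·1 = 76.5

76.500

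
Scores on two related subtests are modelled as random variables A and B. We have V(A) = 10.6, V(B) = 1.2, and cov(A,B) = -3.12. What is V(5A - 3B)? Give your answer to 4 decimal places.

369.4000

V(5A - 3B) = (5)²·V(A) + (-3)²·V(B) + 2·(5)·(-3)·cov(A,B)
= 25·10.6 + 9·1.2 + -30·-3.12 = 369.4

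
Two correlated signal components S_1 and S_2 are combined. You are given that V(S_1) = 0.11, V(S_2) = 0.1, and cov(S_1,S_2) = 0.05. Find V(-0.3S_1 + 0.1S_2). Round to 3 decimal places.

0.008

V(-0.3S_1 + 0.1S_2) = (-0.3)²·V(S_1) + (0.1)²·V(S_2) + 2·(-0.3)·(0.1)·cov(S_1,S_2)
= 0.09·0.11 + 0.01·0.1 + -0.06·0.05 = 0.0079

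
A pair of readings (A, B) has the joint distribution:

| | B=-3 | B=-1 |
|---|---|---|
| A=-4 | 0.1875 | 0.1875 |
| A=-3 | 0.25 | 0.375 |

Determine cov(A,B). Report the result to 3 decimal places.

E[A] = -3.375,  E[B] = -1.875
E[AB] = 6.375
cov(A,B) = E[AB] − E[A]E[B] = 6.375 − (-3.375)(-1.875) = 0.046875

0.047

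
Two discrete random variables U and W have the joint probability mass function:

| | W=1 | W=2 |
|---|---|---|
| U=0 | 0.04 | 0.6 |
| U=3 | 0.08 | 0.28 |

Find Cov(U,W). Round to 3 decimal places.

E[U] = 1.08,  E[W] = 1.88
E[UW] = 1.92
Cov(U,W) = E[UW] − E[U]E[W] = 1.92 − (1.08)(1.88) = -0.1104

-0.110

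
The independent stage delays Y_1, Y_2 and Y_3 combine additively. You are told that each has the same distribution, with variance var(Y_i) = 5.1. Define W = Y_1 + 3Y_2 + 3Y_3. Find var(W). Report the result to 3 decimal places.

By independence, var(W) = (1)²var(Y_1) + (3)²var(Y_2) + (3)²var(Y_3)
= (1)²·5.1 + (3)²·5.1 + (3)²·5.1 = 96.9

96.900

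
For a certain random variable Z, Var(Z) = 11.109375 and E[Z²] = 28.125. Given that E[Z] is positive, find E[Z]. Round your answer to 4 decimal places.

(E[Z])² = E[Z²] − Var(Z) = 28.125 − 11.109375 = 17.015625
E[Z] = √17.015625 = 4.125

4.1250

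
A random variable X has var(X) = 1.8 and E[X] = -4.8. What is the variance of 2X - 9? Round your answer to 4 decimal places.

7.2000

var(2X - 9) = (2)²·var(X) = 4·1.8 = 7.2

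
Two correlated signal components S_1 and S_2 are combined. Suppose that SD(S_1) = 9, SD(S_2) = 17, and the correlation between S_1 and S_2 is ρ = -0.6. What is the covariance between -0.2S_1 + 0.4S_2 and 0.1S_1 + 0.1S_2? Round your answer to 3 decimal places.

8.104

var(S_1) = (9)² = 81;  var(S_2) = (17)² = 289
cov(S_1,S_2) = ρ·SD(S_1)·SD(S_2) = -0.6·9·17 = -91.8
cov(-0.2S_1 + 0.4S_2, 0.1S_1 + 0.1S_2) = (-0.2)(0.1)var(S_1) + (0.4)(0.1)var(S_2) + [(-0.2)(0.1) + (0.4)(0.1)]cov(S_1,S_2)
= -0.02·81 + 0.04·289 + 0.02·-91.8 = 8.104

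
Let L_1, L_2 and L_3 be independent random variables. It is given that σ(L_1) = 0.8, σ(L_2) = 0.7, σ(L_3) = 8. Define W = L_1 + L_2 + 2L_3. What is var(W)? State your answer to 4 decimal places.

257.1300

var(L_1) = 0.64, var(L_2) = 0.49, var(L_3) = 64
By independence, var(W) = (1)²var(L_1) + (1)²var(L_2) + (2)²var(L_3)
= (1)²·0.64 + (1)²·0.49 + (2)²·64 = 257.13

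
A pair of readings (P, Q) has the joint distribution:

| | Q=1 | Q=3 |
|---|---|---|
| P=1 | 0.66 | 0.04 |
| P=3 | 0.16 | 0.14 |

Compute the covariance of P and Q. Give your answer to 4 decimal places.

0.3440

E[P] = 1.6,  E[Q] = 1.36
E[PQ] = 2.52
Cov(P,Q) = E[PQ] − E[P]E[Q] = 2.52 − (1.6)(1.36) = 0.344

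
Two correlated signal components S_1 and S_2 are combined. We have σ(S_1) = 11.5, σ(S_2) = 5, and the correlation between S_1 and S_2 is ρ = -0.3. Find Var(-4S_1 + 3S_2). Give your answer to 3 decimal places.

2755.000

Var(S_1) = (11.5)² = 132.25;  Var(S_2) = (5)² = 25
Cov(S_1,S_2) = ρ·σ(S_1)·σ(S_2) = -0.3·11.5·5 = -17.25
Var(-4S_1 + 3S_2) = (-4)²·Var(S_1) + (3)²·Var(S_2) + 2·(-4)·(3)·Cov(S_1,S_2)
= 16·132.25 + 9·25 + -24·-17.25 = 2755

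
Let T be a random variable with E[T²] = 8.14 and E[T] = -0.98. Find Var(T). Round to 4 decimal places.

7.1796

Var(T) = 8.14 − (-0.98)² = 7.1796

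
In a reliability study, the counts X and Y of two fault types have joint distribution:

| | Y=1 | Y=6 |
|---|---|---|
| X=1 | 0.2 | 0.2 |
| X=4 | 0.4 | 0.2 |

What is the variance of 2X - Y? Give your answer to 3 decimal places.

17.040

E[X] = 2.8,  E[Y] = 3,  E[XY] = 7.8
var(X) = 10 − (2.8)² = 2.16;  var(Y) = 15 − (3)² = 6
Cov(X,Y) = 7.8 − (2.8)(3) = -0.6
var(2X - Y) = (2)²·2.16 + (-1)²·6 + 2·(2)·(-1)·-0.6 = 17.04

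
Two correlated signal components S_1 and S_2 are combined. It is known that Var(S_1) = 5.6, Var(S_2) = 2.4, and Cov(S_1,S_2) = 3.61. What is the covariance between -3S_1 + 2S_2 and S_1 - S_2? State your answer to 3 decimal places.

-3.550

Cov(-3S_1 + 2S_2, S_1 - S_2) = (-3)(1)Var(S_1) + (2)(-1)Var(S_2) + [(-3)(-1) + (2)(1)]Cov(S_1,S_2)
= -3·5.6 + -2·2.4 + 5·3.61 = -3.55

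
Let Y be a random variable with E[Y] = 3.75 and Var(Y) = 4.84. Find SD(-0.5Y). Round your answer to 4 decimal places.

1.1000

Var(-0.5Y) = (-0.5)²·4.84 = 1.21
SD(-0.5Y) = √1.21 ≈ 1.1000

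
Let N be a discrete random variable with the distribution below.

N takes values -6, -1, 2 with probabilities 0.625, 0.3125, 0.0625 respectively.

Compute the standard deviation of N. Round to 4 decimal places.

2.7493

E[N] = (-6)(0.625) + (-1)(0.3125) + (2)(0.0625) = -3.9375
E[N²] = (-6)²(0.625) + (-1)²(0.3125) + (2)²(0.0625) = 23.0625
var(N) = E[N²] − (E[N])² = 23.0625 − (-3.9375)² = 7.55859375
SD(N) = √7.55859375 ≈ 2.7493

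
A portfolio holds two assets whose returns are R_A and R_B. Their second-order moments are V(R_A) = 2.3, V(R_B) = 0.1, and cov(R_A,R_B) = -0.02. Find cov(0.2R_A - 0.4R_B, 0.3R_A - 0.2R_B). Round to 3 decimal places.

cov(0.2R_A - 0.4R_B, 0.3R_A - 0.2R_B) = (0.2)(0.3)V(R_A) + (-0.4)(-0.2)V(R_B) + [(0.2)(-0.2) + (-0.4)(0.3)]cov(R_A,R_B)
= 0.06·2.3 + 0.08·0.1 + -0.16·-0.02 = 0.1492

0.149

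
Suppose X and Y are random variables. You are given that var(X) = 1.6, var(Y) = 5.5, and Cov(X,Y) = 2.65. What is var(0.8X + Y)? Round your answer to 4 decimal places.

10.7640

var(0.8X + Y) = (0.8)²·var(X) + (1)²·var(Y) + 2·(0.8)·(1)·Cov(X,Y)
= 0.64·1.6 + 1·5.5 + 1.6·2.65 = 10.764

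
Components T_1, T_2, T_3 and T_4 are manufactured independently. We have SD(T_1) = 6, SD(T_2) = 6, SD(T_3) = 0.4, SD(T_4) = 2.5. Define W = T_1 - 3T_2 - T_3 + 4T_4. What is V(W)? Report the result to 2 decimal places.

460.16

V(T_1) = 36, V(T_2) = 36, V(T_3) = 0.16, V(T_4) = 6.25
By independence, V(W) = (1)²V(T_1) + (-3)²V(T_2) + (-1)²V(T_3) + (4)²V(T_4)
= (1)²·36 + (-3)²·36 + (-1)²·0.16 + (4)²·6.25 = 460.16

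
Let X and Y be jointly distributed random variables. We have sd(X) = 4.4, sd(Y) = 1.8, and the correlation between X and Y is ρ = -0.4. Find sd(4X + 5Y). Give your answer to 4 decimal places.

var(X) = (4.4)² = 19.36;  var(Y) = (1.8)² = 3.24
cov(X,Y) = ρ·sd(X)·sd(Y) = -0.4·4.4·1.8 = -3.168
var(4X + 5Y) = (4)²·var(X) + (5)²·var(Y) + 2·(4)·(5)·cov(X,Y)
= 16·19.36 + 25·3.24 + 40·-3.168 = 264.04
sd(4X + 5Y) = √264.04 ≈ 16.2493

16.2493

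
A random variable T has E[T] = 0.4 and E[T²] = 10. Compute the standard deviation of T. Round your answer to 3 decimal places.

var(T) = 10 − (0.4)² = 9.84
SD(T) = √9.84 ≈ 3.137

3.137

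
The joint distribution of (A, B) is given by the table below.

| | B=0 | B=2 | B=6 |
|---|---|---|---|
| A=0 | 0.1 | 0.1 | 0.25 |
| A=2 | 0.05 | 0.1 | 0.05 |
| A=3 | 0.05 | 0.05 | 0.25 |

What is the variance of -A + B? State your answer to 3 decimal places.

7.628

E[A] = 1.45,  E[B] = 3.8,  E[AB] = 5.8
Var(A) = 3.95 − (1.45)² = 1.8475;  Var(B) = 20.8 − (3.8)² = 6.36
cov(A,B) = 5.8 − (1.45)(3.8) = 0.29
Var(-A + B) = (-1)²·1.8475 + (1)²·6.36 + 2·(-1)·(1)·0.29 = 7.6275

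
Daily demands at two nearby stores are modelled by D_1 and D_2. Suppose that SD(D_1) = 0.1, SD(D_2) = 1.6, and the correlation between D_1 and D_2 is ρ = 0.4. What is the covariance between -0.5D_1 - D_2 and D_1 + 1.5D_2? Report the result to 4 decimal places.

Var(D_1) = (0.1)² = 0.01;  Var(D_2) = (1.6)² = 2.56
Cov(D_1,D_2) = ρ·SD(D_1)·SD(D_2) = 0.4·0.1·1.6 = 0.064
Cov(-0.5D_1 - D_2, D_1 + 1.5D_2) = (-0.5)(1)Var(D_1) + (-1)(1.5)Var(D_2) + [(-0.5)(1.5) + (-1)(1)]Cov(D_1,D_2)
= -0.5·0.01 + -1.5·2.56 + -1.75·0.064 = -3.957

-3.9570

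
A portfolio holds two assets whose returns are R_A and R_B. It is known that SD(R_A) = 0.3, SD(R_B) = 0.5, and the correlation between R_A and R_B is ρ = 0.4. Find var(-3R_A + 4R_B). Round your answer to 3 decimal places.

3.370

var(R_A) = (0.3)² = 0.09;  var(R_B) = (0.5)² = 0.25
Cov(R_A,R_B) = ρ·SD(R_A)·SD(R_B) = 0.4·0.3·0.5 = 0.06
var(-3R_A + 4R_B) = (-3)²·var(R_A) + (4)²·var(R_B) + 2·(-3)·(4)·Cov(R_A,R_B)
= 9·0.09 + 16·0.25 + -24·0.06 = 3.37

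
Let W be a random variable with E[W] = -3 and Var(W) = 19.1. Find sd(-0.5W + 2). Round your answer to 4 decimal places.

Var(-0.5W + 2) = (-0.5)²·19.1 = 4.775
sd(-0.5W + 2) = √4.775 ≈ 2.1852

2.1852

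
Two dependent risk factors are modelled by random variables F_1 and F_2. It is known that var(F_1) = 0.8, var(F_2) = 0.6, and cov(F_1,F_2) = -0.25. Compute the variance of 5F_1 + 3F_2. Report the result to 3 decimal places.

var(5F_1 + 3F_2) = (5)²·var(F_1) + (3)²·var(F_2) + 2·(5)·(3)·cov(F_1,F_2)
= 25·0.8 + 9·0.6 + 30·-0.25 = 17.9

17.900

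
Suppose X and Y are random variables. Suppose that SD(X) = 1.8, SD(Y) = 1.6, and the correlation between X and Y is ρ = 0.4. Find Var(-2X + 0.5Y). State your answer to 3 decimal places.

11.296

Var(X) = (1.8)² = 3.24;  Var(Y) = (1.6)² = 2.56
Cov(X,Y) = ρ·SD(X)·SD(Y) = 0.4·1.8·1.6 = 1.152
Var(-2X + 0.5Y) = (-2)²·Var(X) + (0.5)²·Var(Y) + 2·(-2)·(0.5)·Cov(X,Y)
= 4·3.24 + 0.25·2.56 + -2·1.152 = 11.296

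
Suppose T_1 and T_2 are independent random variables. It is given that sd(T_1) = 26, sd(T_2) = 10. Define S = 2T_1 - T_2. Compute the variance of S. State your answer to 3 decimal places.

Var(T_1) = 676, Var(T_2) = 100
By independence, Var(S) = (2)²Var(T_1) + (-1)²Var(T_2)
= (2)²·676 + (-1)²·100 = 2804

2804.000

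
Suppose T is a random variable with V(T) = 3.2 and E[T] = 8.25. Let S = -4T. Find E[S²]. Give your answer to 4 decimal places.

E[-4T] = -4·8.25 = -33
V(-4T) = (-4)²·3.2 = 51.2
E[S²] = V(S) + (E[S])² = 51.2 + (-33)² = 1140.2

1140.2000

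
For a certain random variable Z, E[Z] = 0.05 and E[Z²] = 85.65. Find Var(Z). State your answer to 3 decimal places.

85.648

Var(Z) = 85.65 − (0.05)² = 85.6475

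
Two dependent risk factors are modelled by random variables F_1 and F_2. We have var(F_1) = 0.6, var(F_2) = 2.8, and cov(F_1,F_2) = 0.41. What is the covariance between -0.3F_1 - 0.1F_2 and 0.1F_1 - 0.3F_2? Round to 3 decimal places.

cov(-0.3F_1 - 0.1F_2, 0.1F_1 - 0.3F_2) = (-0.3)(0.1)var(F_1) + (-0.1)(-0.3)var(F_2) + [(-0.3)(-0.3) + (-0.1)(0.1)]cov(F_1,F_2)
= -0.03·0.6 + 0.03·2.8 + 0.08·0.41 = 0.0988

0.099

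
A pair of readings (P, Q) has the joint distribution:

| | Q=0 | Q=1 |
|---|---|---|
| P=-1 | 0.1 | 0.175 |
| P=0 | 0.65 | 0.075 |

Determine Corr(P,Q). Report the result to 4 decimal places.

-0.5495

E[P] = -0.275,  E[Q] = 0.25
E[PQ] = -0.175
Cov(P,Q) = E[PQ] − E[P]E[Q] = -0.175 − (-0.275)(0.25) = -0.10625
Var(P) = 0.199375,  Var(Q) = 0.1875
ρ = -0.10625 / √(0.199375·0.1875) ≈ -0.5495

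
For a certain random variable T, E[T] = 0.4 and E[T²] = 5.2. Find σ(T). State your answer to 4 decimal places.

Var(T) = 5.2 − (0.4)² = 5.04
σ(T) = √5.04 ≈ 2.2450

2.2450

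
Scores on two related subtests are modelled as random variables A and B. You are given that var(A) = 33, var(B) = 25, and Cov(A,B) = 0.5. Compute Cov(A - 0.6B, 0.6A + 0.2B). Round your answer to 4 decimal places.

Cov(A - 0.6B, 0.6A + 0.2B) = (1)(0.6)var(A) + (-0.6)(0.2)var(B) + [(1)(0.2) + (-0.6)(0.6)]Cov(A,B)
= 0.6·33 + -0.12·25 + -0.16·0.5 = 16.72

16.7200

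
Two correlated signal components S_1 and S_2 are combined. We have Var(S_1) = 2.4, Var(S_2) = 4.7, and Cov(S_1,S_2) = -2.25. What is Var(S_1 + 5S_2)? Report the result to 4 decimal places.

97.4000

Var(S_1 + 5S_2) = (1)²·Var(S_1) + (5)²·Var(S_2) + 2·(1)·(5)·Cov(S_1,S_2)
= 1·2.4 + 25·4.7 + 10·-2.25 = 97.4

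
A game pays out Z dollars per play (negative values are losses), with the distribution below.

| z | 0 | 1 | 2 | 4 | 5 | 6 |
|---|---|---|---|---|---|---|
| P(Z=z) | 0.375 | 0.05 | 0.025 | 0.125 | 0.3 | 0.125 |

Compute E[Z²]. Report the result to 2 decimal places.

14.15

E[Z²] = (0)²(0.375) + (1)²(0.05) + (2)²(0.025) + (4)²(0.125) + (5)²(0.3) + (6)²(0.125) = 14.15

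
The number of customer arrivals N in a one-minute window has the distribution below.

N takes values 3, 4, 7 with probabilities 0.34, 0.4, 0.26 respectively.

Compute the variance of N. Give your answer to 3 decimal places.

E[N] = (3)(0.34) + (4)(0.4) + (7)(0.26) = 4.44
E[N²] = (3)²(0.34) + (4)²(0.4) + (7)²(0.26) = 22.2
V(N) = E[N²] − (E[N])² = 22.2 − (4.44)² = 2.4864

2.486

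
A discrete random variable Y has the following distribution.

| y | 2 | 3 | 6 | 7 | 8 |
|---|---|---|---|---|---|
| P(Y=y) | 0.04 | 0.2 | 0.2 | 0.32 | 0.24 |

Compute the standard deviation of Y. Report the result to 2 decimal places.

E[Y] = (2)(0.04) + (3)(0.2) + (6)(0.2) + (7)(0.32) + (8)(0.24) = 6.04
E[Y²] = (2)²(0.04) + (3)²(0.2) + (6)²(0.2) + (7)²(0.32) + (8)²(0.24) = 40.2
Var(Y) = E[Y²] − (E[Y])² = 40.2 − (6.04)² = 3.7184
SD(Y) = √3.7184 ≈ 1.93

1.93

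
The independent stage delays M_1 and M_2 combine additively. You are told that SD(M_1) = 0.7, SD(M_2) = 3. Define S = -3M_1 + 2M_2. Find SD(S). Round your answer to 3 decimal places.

6.357

V(M_1) = 0.49, V(M_2) = 9
By independence, V(S) = (-3)²V(M_1) + (2)²V(M_2)
= (-3)²·0.49 + (2)²·9 = 40.41
SD(S) = √40.41 ≈ 6.357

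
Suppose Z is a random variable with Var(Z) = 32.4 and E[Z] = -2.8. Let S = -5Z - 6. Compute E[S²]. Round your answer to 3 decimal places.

874.000

E[-5Z - 6] = -5·-2.8 − 6 = 8
Var(-5Z - 6) = (-5)²·32.4 = 810
E[S²] = Var(S) + (E[S])² = 810 + (8)² = 874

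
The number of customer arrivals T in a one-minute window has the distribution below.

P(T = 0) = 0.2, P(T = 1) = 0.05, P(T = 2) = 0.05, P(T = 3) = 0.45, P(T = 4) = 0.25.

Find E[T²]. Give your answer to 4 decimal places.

8.3000

E[T²] = (0)²(0.2) + (1)²(0.05) + (2)²(0.05) + (3)²(0.45) + (4)²(0.25) = 8.3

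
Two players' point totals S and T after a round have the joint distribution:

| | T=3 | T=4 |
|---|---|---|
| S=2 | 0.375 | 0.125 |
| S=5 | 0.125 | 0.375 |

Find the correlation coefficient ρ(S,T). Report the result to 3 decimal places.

0.500

E[S] = 3.5,  E[T] = 3.5
E[ST] = 12.625
cov(S,T) = E[ST] − E[S]E[T] = 12.625 − (3.5)(3.5) = 0.375
V(S) = 2.25,  V(T) = 0.25
ρ = 0.375 / √(2.25·0.25) ≈ 0.500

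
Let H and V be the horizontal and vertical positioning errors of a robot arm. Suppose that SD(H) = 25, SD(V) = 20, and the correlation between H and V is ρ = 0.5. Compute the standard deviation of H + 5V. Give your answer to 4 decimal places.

114.5644

var(H) = (25)² = 625;  var(V) = (20)² = 400
Cov(H,V) = ρ·SD(H)·SD(V) = 0.5·25·20 = 250
var(H + 5V) = (1)²·var(H) + (5)²·var(V) + 2·(1)·(5)·Cov(H,V)
= 1·625 + 25·400 + 10·250 = 13125
SD(H + 5V) = √13125 ≈ 114.5644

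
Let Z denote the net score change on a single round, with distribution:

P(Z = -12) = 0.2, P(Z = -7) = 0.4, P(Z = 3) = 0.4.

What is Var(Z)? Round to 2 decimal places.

E[Z] = (-12)(0.2) + (-7)(0.4) + (3)(0.4) = -4
E[Z²] = (-12)²(0.2) + (-7)²(0.4) + (3)²(0.4) = 52
Var(Z) = E[Z²] − (E[Z])² = 52 − (-4)² = 36

36.00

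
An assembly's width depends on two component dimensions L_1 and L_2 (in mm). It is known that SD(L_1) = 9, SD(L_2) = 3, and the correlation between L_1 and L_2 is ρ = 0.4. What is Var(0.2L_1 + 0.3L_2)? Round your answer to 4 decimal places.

Var(L_1) = (9)² = 81;  Var(L_2) = (3)² = 9
Cov(L_1,L_2) = ρ·SD(L_1)·SD(L_2) = 0.4·9·3 = 10.8
Var(0.2L_1 + 0.3L_2) = (0.2)²·Var(L_1) + (0.3)²·Var(L_2) + 2·(0.2)·(0.3)·Cov(L_1,L_2)
= 0.04·81 + 0.09·9 + 0.12·10.8 = 5.346

5.3460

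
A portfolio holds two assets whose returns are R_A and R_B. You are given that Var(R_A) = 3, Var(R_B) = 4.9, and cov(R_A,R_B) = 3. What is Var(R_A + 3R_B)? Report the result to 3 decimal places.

65.100

Var(R_A + 3R_B) = (1)²·Var(R_A) + (3)²·Var(R_B) + 2·(1)·(3)·cov(R_A,R_B)
= 1·3 + 9·4.9 + 6·3 = 65.1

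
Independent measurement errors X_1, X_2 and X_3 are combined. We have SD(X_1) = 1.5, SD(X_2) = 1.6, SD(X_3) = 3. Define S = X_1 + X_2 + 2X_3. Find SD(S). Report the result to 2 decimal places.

6.39

Var(X_1) = 2.25, Var(X_2) = 2.56, Var(X_3) = 9
By independence, Var(S) = (1)²Var(X_1) + (1)²Var(X_2) + (2)²Var(X_3)
= (1)²·2.25 + (1)²·2.56 + (2)²·9 = 40.81
SD(S) = √40.81 ≈ 6.39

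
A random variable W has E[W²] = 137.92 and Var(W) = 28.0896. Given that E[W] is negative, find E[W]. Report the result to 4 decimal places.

-10.4800

(E[W])² = E[W²] − Var(W) = 137.92 − 28.0896 = 109.8304
E[W] = −√109.8304 = -10.48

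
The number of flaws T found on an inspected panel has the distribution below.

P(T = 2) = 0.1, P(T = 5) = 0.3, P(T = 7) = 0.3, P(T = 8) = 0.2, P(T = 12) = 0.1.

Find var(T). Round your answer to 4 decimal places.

6.2400

E[T] = (2)(0.1) + (5)(0.3) + (7)(0.3) + (8)(0.2) + (12)(0.1) = 6.6
E[T²] = (2)²(0.1) + (5)²(0.3) + (7)²(0.3) + (8)²(0.2) + (12)²(0.1) = 49.8
var(T) = E[T²] − (E[T])² = 49.8 − (6.6)² = 6.24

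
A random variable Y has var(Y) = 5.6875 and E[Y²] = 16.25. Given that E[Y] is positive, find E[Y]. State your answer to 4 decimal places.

3.2500

(E[Y])² = E[Y²] − var(Y) = 16.25 − 5.6875 = 10.5625
E[Y] = √10.5625 = 3.25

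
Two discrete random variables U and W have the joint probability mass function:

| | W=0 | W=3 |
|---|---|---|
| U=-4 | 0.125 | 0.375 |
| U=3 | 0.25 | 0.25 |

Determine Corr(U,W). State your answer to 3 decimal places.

-0.258

E[U] = -0.5,  E[W] = 1.875
E[UW] = -2.25
cov(U,W) = E[UW] − E[U]E[W] = -2.25 − (-0.5)(1.875) = -1.3125
Var(U) = 12.25,  Var(W) = 2.109375
ρ = -1.3125 / √(12.25·2.109375) ≈ -0.258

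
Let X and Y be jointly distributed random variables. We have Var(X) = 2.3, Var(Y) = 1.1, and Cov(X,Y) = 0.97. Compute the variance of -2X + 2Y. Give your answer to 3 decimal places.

5.840

Var(-2X + 2Y) = (-2)²·Var(X) + (2)²·Var(Y) + 2·(-2)·(2)·Cov(X,Y)
= 4·2.3 + 4·1.1 + -8·0.97 = 5.84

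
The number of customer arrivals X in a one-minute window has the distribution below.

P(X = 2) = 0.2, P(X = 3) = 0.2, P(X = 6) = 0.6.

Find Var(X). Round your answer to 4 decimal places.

E[X] = (2)(0.2) + (3)(0.2) + (6)(0.6) = 4.6
E[X²] = (2)²(0.2) + (3)²(0.2) + (6)²(0.6) = 24.2
Var(X) = E[X²] − (E[X])² = 24.2 − (4.6)² = 3.04

3.0400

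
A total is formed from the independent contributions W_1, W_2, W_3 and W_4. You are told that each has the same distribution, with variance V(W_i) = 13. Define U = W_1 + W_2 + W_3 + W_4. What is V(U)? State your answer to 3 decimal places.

By independence, V(U) = (1)²V(W_1) + (1)²V(W_2) + (1)²V(W_3) + (1)²V(W_4)
= (1)²·13 + (1)²·13 + (1)²·13 + (1)²·13 = 52

52.000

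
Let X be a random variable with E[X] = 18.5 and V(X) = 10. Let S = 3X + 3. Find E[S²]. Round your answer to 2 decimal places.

3512.25

E[3X + 3] = 3·18.5 + 3 = 58.5
V(3X + 3) = (3)²·10 = 90
E[S²] = V(S) + (E[S])² = 90 + (58.5)² = 3512.25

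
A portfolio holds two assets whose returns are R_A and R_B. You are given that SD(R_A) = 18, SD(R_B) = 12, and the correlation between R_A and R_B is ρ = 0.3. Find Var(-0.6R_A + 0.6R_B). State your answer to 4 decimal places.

121.8240

Var(R_A) = (18)² = 324;  Var(R_B) = (12)² = 144
Cov(R_A,R_B) = ρ·SD(R_A)·SD(R_B) = 0.3·18·12 = 64.8
Var(-0.6R_A + 0.6R_B) = (-0.6)²·Var(R_A) + (0.6)²·Var(R_B) + 2·(-0.6)·(0.6)·Cov(R_A,R_B)
= 0.36·324 + 0.36·144 + -0.72·64.8 = 121.824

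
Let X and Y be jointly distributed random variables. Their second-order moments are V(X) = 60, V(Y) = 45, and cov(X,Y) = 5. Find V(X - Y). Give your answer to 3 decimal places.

95.000

V(X - Y) = (1)²·V(X) + (-1)²·V(Y) + 2·(1)·(-1)·cov(X,Y)
= 1·60 + 1·45 + -2·5 = 95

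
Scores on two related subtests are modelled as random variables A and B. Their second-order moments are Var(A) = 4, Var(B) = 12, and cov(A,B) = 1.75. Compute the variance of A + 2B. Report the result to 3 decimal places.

59.000

Var(A + 2B) = (1)²·Var(A) + (2)²·Var(B) + 2·(1)·(2)·cov(A,B)
= 1·4 + 4·12 + 4·1.75 = 59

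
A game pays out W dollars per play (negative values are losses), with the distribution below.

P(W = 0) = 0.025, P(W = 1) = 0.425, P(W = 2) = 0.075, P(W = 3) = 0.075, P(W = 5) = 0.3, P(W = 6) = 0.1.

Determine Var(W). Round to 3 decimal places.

E[W] = (0)(0.025) + (1)(0.425) + (2)(0.075) + (3)(0.075) + (5)(0.3) + (6)(0.1) = 2.9
E[W²] = (0)²(0.025) + (1)²(0.425) + (2)²(0.075) + (3)²(0.075) + (5)²(0.3) + (6)²(0.1) = 12.5
Var(W) = E[W²] − (E[W])² = 12.5 − (2.9)² = 4.09

4.090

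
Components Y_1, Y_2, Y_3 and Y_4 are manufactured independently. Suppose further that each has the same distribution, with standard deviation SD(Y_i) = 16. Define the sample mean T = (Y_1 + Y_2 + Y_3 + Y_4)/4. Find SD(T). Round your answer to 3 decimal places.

V(Y_i) = (16)² = 256
By independence, V(T) = (0.25)²V(Y_1) + (0.25)²V(Y_2) + (0.25)²V(Y_3) + (0.25)²V(Y_4)
= (0.25)²·256 + (0.25)²·256 + (0.25)²·256 + (0.25)²·256 = 64
SD(T) = √64 ≈ 8.000

8.000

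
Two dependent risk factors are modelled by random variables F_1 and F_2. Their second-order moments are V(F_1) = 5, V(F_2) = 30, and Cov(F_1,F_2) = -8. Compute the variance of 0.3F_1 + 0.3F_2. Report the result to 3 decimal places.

1.710

V(0.3F_1 + 0.3F_2) = (0.3)²·V(F_1) + (0.3)²·V(F_2) + 2·(0.3)·(0.3)·Cov(F_1,F_2)
= 0.09·5 + 0.09·30 + 0.18·-8 = 1.71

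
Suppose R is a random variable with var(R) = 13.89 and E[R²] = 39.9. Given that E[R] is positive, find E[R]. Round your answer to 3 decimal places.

(E[R])² = E[R²] − var(R) = 39.9 − 13.89 = 26.01
E[R] = √26.01 = 5.1

5.100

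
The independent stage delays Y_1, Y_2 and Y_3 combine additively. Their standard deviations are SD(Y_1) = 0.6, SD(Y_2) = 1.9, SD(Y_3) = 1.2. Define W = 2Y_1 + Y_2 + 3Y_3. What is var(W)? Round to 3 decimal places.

18.010

var(Y_1) = 0.36, var(Y_2) = 3.61, var(Y_3) = 1.44
By independence, var(W) = (2)²var(Y_1) + (1)²var(Y_2) + (3)²var(Y_3)
= (2)²·0.36 + (1)²·3.61 + (3)²·1.44 = 18.01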